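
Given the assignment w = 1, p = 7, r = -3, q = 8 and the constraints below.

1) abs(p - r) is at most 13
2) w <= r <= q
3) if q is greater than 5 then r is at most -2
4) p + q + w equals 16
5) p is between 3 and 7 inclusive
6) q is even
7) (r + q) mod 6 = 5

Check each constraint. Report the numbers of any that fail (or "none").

Violated: 2.

1) abs(7 - (-3)) = 10; 10 ≤ 13  ✔
2) values 1, -3, 8; w = 1 is not <= r = -3  ✘
3) q = 8 > 5, so we need r ≤ -2; r = -3 ≤ -2  ✔
4) p + q + w = 7 + 8 + 1 = 16  ✔
5) p = 7 lies in [3, 7]  ✔
6) q = 8 is even  ✔
7) r + q = 5; 5 mod 6 = 5  ✔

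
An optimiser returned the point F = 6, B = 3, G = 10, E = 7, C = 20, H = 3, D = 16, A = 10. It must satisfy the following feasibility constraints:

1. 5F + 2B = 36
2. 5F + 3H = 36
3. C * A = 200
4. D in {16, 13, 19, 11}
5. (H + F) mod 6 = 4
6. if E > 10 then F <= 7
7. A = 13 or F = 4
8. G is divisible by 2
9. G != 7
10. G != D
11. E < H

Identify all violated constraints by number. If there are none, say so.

1. 5F + 2B = 5(6) + 2(3) = 36 — satisfied.
2. 5F + 3H = 5(6) + 3(3) = 39, not 36 — violated.
3. C * A = 20 * 10 = 200 — satisfied.
4. D = 16 is in {16, 13, 19, 11} — satisfied.
5. H + F = 9; 9 mod 6 = 3, not 4 — violated.
6. E = 7, not > 10; antecedent false, conditional vacuously true — satisfied.
7. A = 10 ≠ 13 and F = 6 ≠ 4; both disjuncts false — violated.
8. 10 / 2 = 5, so 2 divides 10 — satisfied.
9. G = 10, and 10 ≠ 7 — satisfied.
10. G = 10, D = 16; distinct — satisfied.
11. E = 7, H = 3; 7 ≥ 3 (want <) — violated.

Constraints 2, 5, 7, 11 are violated.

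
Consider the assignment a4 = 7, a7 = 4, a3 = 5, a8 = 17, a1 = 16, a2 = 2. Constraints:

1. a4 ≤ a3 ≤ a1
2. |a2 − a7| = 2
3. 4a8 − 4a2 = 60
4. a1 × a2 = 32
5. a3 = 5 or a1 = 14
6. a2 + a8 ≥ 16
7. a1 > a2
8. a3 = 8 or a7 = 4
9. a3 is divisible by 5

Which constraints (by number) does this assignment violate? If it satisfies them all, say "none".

Violated: 1.

1. values 7, 5, 16; a4 = 7 is not ≤ a3 = 5 — fails.
2. |2 − 4| = 2 — holds.
3. 4a8 − 4a2 = 4(17) − 4(2) = 60 — holds.
4. a1 × a2 = 16 × 2 = 32 — holds.
5. a3 = 5 = 5 (first disjunct) — holds.
6. a2 + a8 = 2 + 17 = 19; 19 ≥ 16 — holds.
7. a1 = 16, a2 = 2; 16 > 2 — holds.
8. a3 = 5 ≠ 8, but a7 = 4 = 4 (second disjunct) — holds.
9. 5 / 5 = 1, so 5 divides 5 — holds.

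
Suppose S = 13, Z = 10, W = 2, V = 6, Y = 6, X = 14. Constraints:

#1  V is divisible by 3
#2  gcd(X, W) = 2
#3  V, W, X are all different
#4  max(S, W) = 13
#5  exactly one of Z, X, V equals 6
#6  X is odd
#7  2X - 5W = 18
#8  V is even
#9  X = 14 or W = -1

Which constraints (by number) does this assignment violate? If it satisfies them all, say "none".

#1 6 / 3 = 2, so 3 divides 6  ✔
#2 gcd(14, 2) = 2  ✔
#3 values 6, 2, 14 are pairwise distinct  ✔
#4 max(13, 2) = 13  ✔
#5 Z=10, X=14, V=6; 1 of them equals 6  ✔
#6 X = 14 is even  ✘
#7 2X - 5W = 2(14) - 5(2) = 18  ✔
#8 V = 6 is even  ✔
#9 X = 14 = 14 (first disjunct)  ✔

Violated: 6.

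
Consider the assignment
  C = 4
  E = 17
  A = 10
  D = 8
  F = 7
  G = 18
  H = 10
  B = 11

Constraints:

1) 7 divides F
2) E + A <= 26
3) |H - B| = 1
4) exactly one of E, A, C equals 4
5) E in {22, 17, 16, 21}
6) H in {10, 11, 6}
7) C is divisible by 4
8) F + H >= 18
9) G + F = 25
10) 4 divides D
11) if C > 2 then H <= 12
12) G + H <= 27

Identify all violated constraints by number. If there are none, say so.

1) 7 / 7 = 1, so 7 divides 7 — satisfied.
2) E + A = 17 + 10 = 27; 27 > 26, bound 26 not met — violated.
3) |10 - 11| = 1 — satisfied.
4) E=17, A=10, C=4; 1 of them equals 4 — satisfied.
5) E = 17 is in {22, 17, 16, 21} — satisfied.
6) H = 10 is in {10, 11, 6} — satisfied.
7) 4 / 4 = 1, so 4 divides 4 — satisfied.
8) F + H = 7 + 10 = 17; 17 < 18, bound 18 not met — violated.
9) G + F = 18 + 7 = 25 — satisfied.
10) 8 / 4 = 2, so 4 divides 8 — satisfied.
11) C = 4 > 2, so we need H ≤ 12; H = 10 ≤ 12 — satisfied.
12) G + H = 18 + 10 = 28; 28 > 27, bound 27 not met — violated.

The assignment fails constraints 2, 8, and 12.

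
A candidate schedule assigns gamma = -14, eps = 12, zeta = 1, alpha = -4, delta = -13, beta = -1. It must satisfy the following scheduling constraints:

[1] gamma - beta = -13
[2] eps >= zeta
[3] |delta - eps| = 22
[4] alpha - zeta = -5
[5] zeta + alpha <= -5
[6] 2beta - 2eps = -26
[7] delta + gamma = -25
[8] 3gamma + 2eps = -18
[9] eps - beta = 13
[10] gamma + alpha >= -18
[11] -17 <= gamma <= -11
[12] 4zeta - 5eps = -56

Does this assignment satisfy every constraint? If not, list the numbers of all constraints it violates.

[1] gamma - beta = -14 - (-1) = -13 — holds.
[2] eps = 12, zeta = 1; 12 ≥ 1 — holds.
[3] |-13 - 12| = 25, not 22 — does not hold.
[4] alpha - zeta = -4 - 1 = -5 — holds.
[5] zeta + alpha = 1 + (-4) = -3; -3 > -5, bound -5 not met — does not hold.
[6] 2beta - 2eps = 2(-1) - 2(12) = -26 — holds.
[7] delta + gamma = -13 + (-14) = -27, not -25 — does not hold.
[8] 3gamma + 2eps = 3(-14) + 2(12) = -18 — holds.
[9] eps - beta = 12 - (-1) = 13 — holds.
[10] gamma + alpha = -14 + (-4) = -18; -18 ≥ -18 — holds.
[11] gamma = -14 lies in [-17, -11] — holds.
[12] 4zeta - 5eps = 4(1) - 5(12) = -56 — holds.

No — constraints 3, 5, 7 are not satisfied.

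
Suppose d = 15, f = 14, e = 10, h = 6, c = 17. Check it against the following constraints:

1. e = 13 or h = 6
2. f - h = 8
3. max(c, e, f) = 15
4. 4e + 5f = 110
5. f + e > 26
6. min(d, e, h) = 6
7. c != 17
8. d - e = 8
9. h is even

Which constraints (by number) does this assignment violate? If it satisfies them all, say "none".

1. e = 10 ≠ 13, but h = 6 = 6 (second disjunct) — holds.
2. f - h = 14 - 6 = 8 — holds.
3. max(17, 10, 14) = 17, not 15 — does not hold.
4. 4e + 5f = 4(10) + 5(14) = 110 — holds.
5. f + e = 14 + 10 = 24; 24 ≤ 26, bound 26 not met — does not hold.
6. min(15, 10, 6) = 6 — holds.
7. c = 17, but 17 is required to differ — does not hold.
8. d - e = 15 - 10 = 5, not 8 — does not hold.
9. h = 6 is even — holds.

Constraints 3, 5, 7, and 8 are violated.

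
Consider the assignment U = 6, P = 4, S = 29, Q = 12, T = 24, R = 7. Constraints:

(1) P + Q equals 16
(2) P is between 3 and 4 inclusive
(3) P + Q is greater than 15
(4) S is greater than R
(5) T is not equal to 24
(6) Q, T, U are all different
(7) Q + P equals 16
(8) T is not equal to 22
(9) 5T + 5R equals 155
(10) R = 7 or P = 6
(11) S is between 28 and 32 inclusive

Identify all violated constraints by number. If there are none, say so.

(1) P + Q = 4 + 12 = 16 — satisfied.
(2) P = 4 lies in [3, 4] — satisfied.
(3) P + Q = 4 + 12 = 16; 16 > 15 — satisfied.
(4) S = 29, R = 7; 29 > 7 — satisfied.
(5) T = 24, but 24 is required to differ — violated.
(6) values 12, 24, 6 are pairwise distinct — satisfied.
(7) Q + P = 12 + 4 = 16 — satisfied.
(8) T = 24, and 24 ≠ 22 — satisfied.
(9) 5T + 5R = 5(24) + 5(7) = 155 — satisfied.
(10) R = 7 = 7 (first disjunct) — satisfied.
(11) S = 29 lies in [28, 32] — satisfied.

Constraint 5 does not hold.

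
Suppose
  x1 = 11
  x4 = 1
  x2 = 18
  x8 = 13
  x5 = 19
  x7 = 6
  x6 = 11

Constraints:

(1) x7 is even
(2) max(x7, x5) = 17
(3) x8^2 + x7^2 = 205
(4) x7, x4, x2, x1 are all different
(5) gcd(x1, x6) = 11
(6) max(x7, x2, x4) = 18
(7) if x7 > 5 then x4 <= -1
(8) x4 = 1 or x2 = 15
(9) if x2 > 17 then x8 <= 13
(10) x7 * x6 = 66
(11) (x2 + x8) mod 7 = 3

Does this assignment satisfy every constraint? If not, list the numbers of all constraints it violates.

The assignment fails constraints 2 and 7.

(1) x7 = 6 is even — holds.
(2) max(6, 19) = 19, not 17 — fails.
(3) x8^2 + x7^2 = 13^2 + 6^2 = 169 + 36 = 205 — holds.
(4) values 6, 1, 18, 11 are pairwise distinct — holds.
(5) gcd(11, 11) = 11 — holds.
(6) max(6, 18, 1) = 18 — holds.
(7) x7 = 6 > 5, so we need x4 ≤ -1; but x4 = 1 > -1 — fails.
(8) x4 = 1 = 1 (first disjunct) — holds.
(9) x2 = 18 > 17, so we need x8 ≤ 13; x8 = 13 ≤ 13 — holds.
(10) x7 * x6 = 6 * 11 = 66 — holds.
(11) x2 + x8 = 31; 31 mod 7 = 3 — holds.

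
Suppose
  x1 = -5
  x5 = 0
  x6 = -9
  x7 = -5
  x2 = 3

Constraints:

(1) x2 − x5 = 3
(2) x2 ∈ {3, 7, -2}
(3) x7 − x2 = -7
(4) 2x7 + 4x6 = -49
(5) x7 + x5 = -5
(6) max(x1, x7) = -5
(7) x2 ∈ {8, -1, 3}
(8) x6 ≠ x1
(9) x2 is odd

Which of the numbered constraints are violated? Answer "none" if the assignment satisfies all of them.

(1) x2 − x5 = 3 − 0 = 3 — satisfied.
(2) x2 = 3 is in {3, 7, -2} — satisfied.
(3) x7 − x2 = -5 − 3 = -8, not -7 — violated.
(4) 2x7 + 4x6 = 2(-5) + 4(-9) = -46, not -49 — violated.
(5) x7 + x5 = -5 + 0 = -5 — satisfied.
(6) max(-5, -5) = -5 — satisfied.
(7) x2 = 3 is in {8, -1, 3} — satisfied.
(8) x6 = -9, x1 = -5; distinct — satisfied.
(9) x2 = 3 is odd — satisfied.

Violated: 3 and 4.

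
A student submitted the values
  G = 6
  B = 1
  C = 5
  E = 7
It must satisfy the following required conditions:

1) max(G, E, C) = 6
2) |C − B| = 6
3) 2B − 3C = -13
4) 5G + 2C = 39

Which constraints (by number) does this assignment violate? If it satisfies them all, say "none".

1) max(6, 7, 5) = 7, not 6 — violated.
2) |5 − 1| = 4, not 6 — violated.
3) 2B − 3C = 2(1) − 3(5) = -13 — satisfied.
4) 5G + 2C = 5(6) + 2(5) = 40, not 39 — violated.

Constraints 1, 2, and 4 are violated.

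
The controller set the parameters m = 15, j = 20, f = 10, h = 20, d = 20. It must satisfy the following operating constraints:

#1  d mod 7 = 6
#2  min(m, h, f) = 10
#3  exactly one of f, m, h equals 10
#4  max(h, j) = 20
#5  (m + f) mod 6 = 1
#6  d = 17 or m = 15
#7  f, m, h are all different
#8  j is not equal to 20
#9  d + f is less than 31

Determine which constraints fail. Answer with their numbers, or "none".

Constraint 8 is violated.

#1 20 mod 7 = 6 — satisfied.
#2 min(15, 20, 10) = 10 — satisfied.
#3 f=10, m=15, h=20; 1 of them equals 10 — satisfied.
#4 max(20, 20) = 20 — satisfied.
#5 m + f = 25; 25 mod 6 = 1 — satisfied.
#6 d = 20 ≠ 17, but m = 15 = 15 (second disjunct) — satisfied.
#7 values 10, 15, 20 are pairwise distinct — satisfied.
#8 j = 20, but 20 is required to differ — violated.
#9 d + f = 20 + 10 = 30; 30 < 31 — satisfied.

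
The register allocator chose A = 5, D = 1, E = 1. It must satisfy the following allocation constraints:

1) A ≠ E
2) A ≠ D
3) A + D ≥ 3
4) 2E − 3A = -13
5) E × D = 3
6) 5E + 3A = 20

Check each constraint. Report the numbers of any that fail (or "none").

1) A = 5, E = 1; distinct — holds.
2) A = 5, D = 1; distinct — holds.
3) A + D = 5 + 1 = 6; 6 ≥ 3 — holds.
4) 2E − 3A = 2(1) − 3(5) = -13 — holds.
5) E × D = 1 × 1 = 1, not 3 — fails.
6) 5E + 3A = 5(1) + 3(5) = 20 — holds.

The assignment fails constraint 5.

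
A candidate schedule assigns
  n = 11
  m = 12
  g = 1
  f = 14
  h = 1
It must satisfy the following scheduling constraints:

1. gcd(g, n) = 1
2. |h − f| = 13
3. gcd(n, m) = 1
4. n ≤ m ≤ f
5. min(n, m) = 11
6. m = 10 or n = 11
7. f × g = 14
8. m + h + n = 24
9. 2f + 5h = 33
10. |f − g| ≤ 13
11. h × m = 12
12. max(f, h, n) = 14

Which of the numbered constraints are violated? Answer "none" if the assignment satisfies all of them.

The assignment satisfies every constraint.

1. gcd(1, 11) = 1 — OK.
2. |1 − 14| = 13 — OK.
3. gcd(11, 12) = 1 — OK.
4. values 11 ≤ 12 ≤ 14 — OK.
5. min(11, 12) = 11 — OK.
6. m = 12 ≠ 10, but n = 11 = 11 (second disjunct) — OK.
7. f × g = 14 × 1 = 14 — OK.
8. m + h + n = 12 + 1 + 11 = 24 — OK.
9. 2f + 5h = 2(14) + 5(1) = 33 — OK.
10. |14 − 1| = 13; 13 ≤ 13 — OK.
11. h × m = 1 × 12 = 12 — OK.
12. max(14, 1, 11) = 14 — OK.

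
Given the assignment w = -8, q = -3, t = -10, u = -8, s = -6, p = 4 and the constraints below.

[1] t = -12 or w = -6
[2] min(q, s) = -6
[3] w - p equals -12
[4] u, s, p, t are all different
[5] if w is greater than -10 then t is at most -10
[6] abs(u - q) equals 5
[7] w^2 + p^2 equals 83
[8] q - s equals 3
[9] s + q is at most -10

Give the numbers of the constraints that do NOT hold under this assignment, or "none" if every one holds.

[1] t = -10 ≠ -12 and w = -8 ≠ -6; both disjuncts false — violated.
[2] min(-3, -6) = -6 — satisfied.
[3] w - p = -8 - 4 = -12 — satisfied.
[4] values -8, -6, 4, -10 are pairwise distinct — satisfied.
[5] w = -8 > -10, so we need t ≤ -10; t = -10 ≤ -10 — satisfied.
[6] abs(-8 - (-3)) = 5 — satisfied.
[7] w^2 + p^2 = (-8)^2 + 4^2 = 64 + 16 = 80, not 83 — violated.
[8] q - s = -3 - (-6) = 3 — satisfied.
[9] s + q = -6 + (-3) = -9; -9 > -10, bound -10 not met — violated.

Constraints 1, 7, and 9 do not hold.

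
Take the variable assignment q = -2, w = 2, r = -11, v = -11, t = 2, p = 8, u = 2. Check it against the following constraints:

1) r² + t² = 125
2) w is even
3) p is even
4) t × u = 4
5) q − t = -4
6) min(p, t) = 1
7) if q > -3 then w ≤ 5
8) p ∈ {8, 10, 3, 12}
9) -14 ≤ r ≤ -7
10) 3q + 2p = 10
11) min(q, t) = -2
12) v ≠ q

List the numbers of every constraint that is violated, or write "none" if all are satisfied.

Violated: 6.

1) r² + t² = (-11)² + 2² = 121 + 4 = 125  true
2) w = 2 is even  true
3) p = 8 is even  true
4) t × u = 2 × 2 = 4  true
5) q − t = -2 − 2 = -4  true
6) min(8, 2) = 2, not 1  false
7) q = -2 > -3, so we need w ≤ 5; w = 2 ≤ 5  true
8) p = 8 is in {8, 10, 3, 12}  true
9) r = -11 lies in [-14, -7]  true
10) 3q + 2p = 3(-2) + 2(8) = 10  true
11) min(-2, 2) = -2  true
12) v = -11, q = -2; distinct  true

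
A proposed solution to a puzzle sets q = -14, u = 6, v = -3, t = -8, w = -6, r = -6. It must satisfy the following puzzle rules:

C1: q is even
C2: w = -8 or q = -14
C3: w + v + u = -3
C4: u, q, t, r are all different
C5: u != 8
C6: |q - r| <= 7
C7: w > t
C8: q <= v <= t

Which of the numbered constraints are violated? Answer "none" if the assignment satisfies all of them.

Constraints 6, 8 are violated.

C1: q = -14 is even — holds.
C2: w = -6 ≠ -8, but q = -14 = -14 (second disjunct) — holds.
C3: w + v + u = -6 + (-3) + 6 = -3 — holds.
C4: values 6, -14, -8, -6 are pairwise distinct — holds.
C5: u = 6, and 6 ≠ 8 — holds.
C6: |-14 - (-6)| = 8; 8 > 7, exceeds bound 7 — does not hold.
C7: w = -6, t = -8; -6 > -8 — holds.
C8: values -14, -3, -8; v = -3 is not <= t = -8 — does not hold.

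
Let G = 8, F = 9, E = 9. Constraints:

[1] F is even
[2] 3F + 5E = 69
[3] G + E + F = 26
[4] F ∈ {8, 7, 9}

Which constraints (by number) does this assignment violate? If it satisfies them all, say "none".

[1] F = 9 is odd — violated.
[2] 3F + 5E = 3(9) + 5(9) = 72, not 69 — violated.
[3] G + E + F = 8 + 9 + 9 = 26 — satisfied.
[4] F = 9 is in {8, 7, 9} — satisfied.

The assignment fails constraints 1 and 2.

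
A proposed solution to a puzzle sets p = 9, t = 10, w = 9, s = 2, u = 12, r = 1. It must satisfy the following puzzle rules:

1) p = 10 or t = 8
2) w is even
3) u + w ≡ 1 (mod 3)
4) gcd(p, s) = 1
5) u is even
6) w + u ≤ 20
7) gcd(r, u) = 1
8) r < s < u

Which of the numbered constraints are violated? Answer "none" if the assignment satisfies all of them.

No — constraints 1, 2, 3, 6 are not satisfied.

1) p = 9 ≠ 10 and t = 10 ≠ 8; both disjuncts false  fails
2) w = 9 is odd  fails
3) u + w = 21; 21 mod 3 = 0, not 1  fails
4) gcd(9, 2) = 1  holds
5) u = 12 is even  holds
6) w + u = 9 + 12 = 21; 21 > 20, bound 20 not met  fails
7) gcd(1, 12) = 1  holds
8) values 1 < 2 < 12  holds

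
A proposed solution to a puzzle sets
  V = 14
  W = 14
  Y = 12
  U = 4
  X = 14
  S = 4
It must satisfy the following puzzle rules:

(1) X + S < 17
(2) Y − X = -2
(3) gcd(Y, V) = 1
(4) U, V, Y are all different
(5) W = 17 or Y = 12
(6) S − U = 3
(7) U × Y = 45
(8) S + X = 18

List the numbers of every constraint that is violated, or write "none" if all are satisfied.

(1) X + S = 14 + 4 = 18; 18 ≥ 17, bound 17 not met — violated.
(2) Y − X = 12 − 14 = -2 — satisfied.
(3) gcd(12, 14) = 2, not 1 — violated.
(4) values 4, 14, 12 are pairwise distinct — satisfied.
(5) W = 14 ≠ 17, but Y = 12 = 12 (second disjunct) — satisfied.
(6) S − U = 4 − 4 = 0, not 3 — violated.
(7) U × Y = 4 × 12 = 48, not 45 — violated.
(8) S + X = 4 + 14 = 18 — satisfied.

Violated: 1, 3, 6, 7.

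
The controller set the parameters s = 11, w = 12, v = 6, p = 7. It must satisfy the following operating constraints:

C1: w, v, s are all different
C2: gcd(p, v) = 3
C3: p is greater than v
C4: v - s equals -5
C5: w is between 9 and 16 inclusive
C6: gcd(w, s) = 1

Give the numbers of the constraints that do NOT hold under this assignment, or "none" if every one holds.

C1: values 12, 6, 11 are pairwise distinct — holds.
C2: gcd(7, 6) = 1, not 3 — fails.
C3: p = 7, v = 6; 7 > 6 — holds.
C4: v - s = 6 - 11 = -5 — holds.
C5: w = 12 lies in [9, 16] — holds.
C6: gcd(12, 11) = 1 — holds.

Violated: 2.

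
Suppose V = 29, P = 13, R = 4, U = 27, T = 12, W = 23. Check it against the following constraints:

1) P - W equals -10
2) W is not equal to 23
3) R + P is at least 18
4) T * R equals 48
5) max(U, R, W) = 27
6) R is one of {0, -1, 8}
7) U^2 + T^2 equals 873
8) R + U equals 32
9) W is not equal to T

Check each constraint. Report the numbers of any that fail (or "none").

1) P - W = 13 - 23 = -10 — OK.
2) W = 23, but 23 is required to differ — violated.
3) R + P = 4 + 13 = 17; 17 < 18, bound 18 not met — violated.
4) T * R = 12 * 4 = 48 — OK.
5) max(27, 4, 23) = 27 — OK.
6) R = 4 is not in {0, -1, 8} — violated.
7) U^2 + T^2 = 27^2 + 12^2 = 729 + 144 = 873 — OK.
8) R + U = 4 + 27 = 31, not 32 — violated.
9) W = 23, T = 12; distinct — OK.

Violated: 2, 3, 6, and 8.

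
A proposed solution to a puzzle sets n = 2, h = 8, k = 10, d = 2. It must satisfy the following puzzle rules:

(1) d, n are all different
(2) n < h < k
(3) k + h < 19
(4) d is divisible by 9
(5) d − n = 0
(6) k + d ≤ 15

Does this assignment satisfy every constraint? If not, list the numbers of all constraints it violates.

(1) d = n = 2, not all different  no
(2) values 2 < 8 < 10  yes
(3) k + h = 10 + 8 = 18; 18 < 19  yes
(4) 2 = 9×0 + 2, so 9 does not divide 2  no
(5) d − n = 2 − 2 = 0  yes
(6) k + d = 10 + 2 = 12; 12 ≤ 15  yes

Constraints 1, 4 do not hold.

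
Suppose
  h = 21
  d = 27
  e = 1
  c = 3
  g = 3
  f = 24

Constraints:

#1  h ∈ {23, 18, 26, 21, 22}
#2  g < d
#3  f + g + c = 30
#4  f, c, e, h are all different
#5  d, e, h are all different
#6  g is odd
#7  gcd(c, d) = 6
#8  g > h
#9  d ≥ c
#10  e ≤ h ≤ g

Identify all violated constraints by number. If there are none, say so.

The assignment fails constraints 7, 8, 10.

#1 h = 21 is in {23, 18, 26, 21, 22} — holds.
#2 g = 3, d = 27; 3 < 27 — holds.
#3 f + g + c = 24 + 3 + 3 = 30 — holds.
#4 values 24, 3, 1, 21 are pairwise distinct — holds.
#5 values 27, 1, 21 are pairwise distinct — holds.
#6 g = 3 is odd — holds.
#7 gcd(3, 27) = 3, not 6 — does not hold.
#8 g = 3, h = 21; 3 ≤ 21 (want >) — does not hold.
#9 d = 27, c = 3; 27 ≥ 3 — holds.
#10 values 1, 21, 3; h = 21 is not ≤ g = 3 — does not hold.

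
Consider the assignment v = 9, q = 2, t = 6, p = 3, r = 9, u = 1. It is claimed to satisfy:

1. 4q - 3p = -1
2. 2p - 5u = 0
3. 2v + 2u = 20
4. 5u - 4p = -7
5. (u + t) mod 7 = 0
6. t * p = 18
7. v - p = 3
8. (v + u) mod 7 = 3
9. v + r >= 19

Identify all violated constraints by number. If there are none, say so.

Constraints 2, 7, and 9 do not hold.

1. 4q - 3p = 4(2) - 3(3) = -1 — holds.
2. 2p - 5u = 2(3) - 5(1) = 1, not 0 — fails.
3. 2v + 2u = 2(9) + 2(1) = 20 — holds.
4. 5u - 4p = 5(1) - 4(3) = -7 — holds.
5. u + t = 7; 7 mod 7 = 0 — holds.
6. t * p = 6 * 3 = 18 — holds.
7. v - p = 9 - 3 = 6, not 3 — fails.
8. v + u = 10; 10 mod 7 = 3 — holds.
9. v + r = 9 + 9 = 18; 18 < 19, bound 19 not met — fails.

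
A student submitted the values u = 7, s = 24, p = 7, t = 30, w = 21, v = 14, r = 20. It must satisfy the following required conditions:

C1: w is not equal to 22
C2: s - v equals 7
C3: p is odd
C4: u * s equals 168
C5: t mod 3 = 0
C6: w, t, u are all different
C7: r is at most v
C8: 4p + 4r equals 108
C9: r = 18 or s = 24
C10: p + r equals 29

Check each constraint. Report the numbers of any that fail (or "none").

Constraints 2, 7, 10 are violated.

C1: w = 21, and 21 ≠ 22  true
C2: s - v = 24 - 14 = 10, not 7  false
C3: p = 7 is odd  true
C4: u * s = 7 * 24 = 168  true
C5: 30 mod 3 = 0  true
C6: values 21, 30, 7 are pairwise distinct  true
C7: r = 20, v = 14; 20 > 14 (want ≤)  false
C8: 4p + 4r = 4(7) + 4(20) = 108  true
C9: r = 20 ≠ 18, but s = 24 = 24 (second disjunct)  true
C10: p + r = 7 + 20 = 27, not 29  false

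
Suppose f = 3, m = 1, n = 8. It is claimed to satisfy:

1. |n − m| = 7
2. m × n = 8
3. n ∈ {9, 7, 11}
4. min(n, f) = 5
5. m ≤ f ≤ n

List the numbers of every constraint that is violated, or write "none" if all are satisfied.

Constraints 3, 4 are violated.

1. |8 − 1| = 7  ✔
2. m × n = 1 × 8 = 8  ✔
3. n = 8 is not in {9, 7, 11}  ✘
4. min(8, 3) = 3, not 5  ✘
5. values 1 ≤ 3 ≤ 8  ✔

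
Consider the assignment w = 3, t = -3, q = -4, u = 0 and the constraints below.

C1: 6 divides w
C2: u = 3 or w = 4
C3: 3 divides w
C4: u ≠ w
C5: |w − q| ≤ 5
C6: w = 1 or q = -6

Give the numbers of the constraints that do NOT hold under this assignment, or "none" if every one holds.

Constraints 1, 2, 5, 6 are violated.

C1: 3 = 6×0 + 3, so 6 does not divide 3 — does not hold.
C2: u = 0 ≠ 3 and w = 3 ≠ 4; both disjuncts false — does not hold.
C3: 3 / 3 = 1, so 3 divides 3 — holds.
C4: u = 0, w = 3; distinct — holds.
C5: |3 − (-4)| = 7; 7 > 5, exceeds bound 5 — does not hold.
C6: w = 3 ≠ 1 and q = -4 ≠ -6; both disjuncts false — does not hold.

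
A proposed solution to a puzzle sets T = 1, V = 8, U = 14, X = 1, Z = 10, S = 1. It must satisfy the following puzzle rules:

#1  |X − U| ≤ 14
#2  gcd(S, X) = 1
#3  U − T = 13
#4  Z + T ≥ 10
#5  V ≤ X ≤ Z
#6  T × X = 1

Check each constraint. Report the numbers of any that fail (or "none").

#1 |1 − 14| = 13; 13 ≤ 14 — holds.
#2 gcd(1, 1) = 1 — holds.
#3 U − T = 14 − 1 = 13 — holds.
#4 Z + T = 10 + 1 = 11; 11 ≥ 10 — holds.
#5 values 8, 1, 10; V = 8 is not ≤ X = 1 — fails.
#6 T × X = 1 × 1 = 1 — holds.

Constraint 5 does not hold.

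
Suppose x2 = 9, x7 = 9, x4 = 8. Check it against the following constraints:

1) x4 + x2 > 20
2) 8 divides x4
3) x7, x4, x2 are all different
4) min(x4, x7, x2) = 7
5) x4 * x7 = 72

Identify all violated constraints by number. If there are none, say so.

Constraints 1, 3, and 4 do not hold.

1) x4 + x2 = 8 + 9 = 17; 17 ≤ 20, bound 20 not met — does not hold.
2) 8 / 8 = 1, so 8 divides 8 — holds.
3) x7 = x2 = 9, not all different — does not hold.
4) min(8, 9, 9) = 8, not 7 — does not hold.
5) x4 * x7 = 8 * 9 = 72 — holds.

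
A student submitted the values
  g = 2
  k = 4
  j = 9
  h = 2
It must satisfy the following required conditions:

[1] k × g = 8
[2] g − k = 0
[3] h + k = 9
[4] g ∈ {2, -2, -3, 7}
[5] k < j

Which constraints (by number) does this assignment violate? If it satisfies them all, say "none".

[1] k × g = 4 × 2 = 8  OK
[2] g − k = 2 − 4 = -2, not 0  FAIL
[3] h + k = 2 + 4 = 6, not 9  FAIL
[4] g = 2 is in {2, -2, -3, 7}  OK
[5] k = 4, j = 9; 4 < 9  OK

Violated: 2 and 3.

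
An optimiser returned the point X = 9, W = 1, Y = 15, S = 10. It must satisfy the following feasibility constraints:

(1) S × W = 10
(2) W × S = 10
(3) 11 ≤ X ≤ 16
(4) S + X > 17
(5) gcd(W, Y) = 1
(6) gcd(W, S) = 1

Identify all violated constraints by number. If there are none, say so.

The assignment fails constraint 3.

(1) S × W = 10 × 1 = 10  OK
(2) W × S = 1 × 10 = 10  OK
(3) X = 9 is outside [11, 16]  FAIL
(4) S + X = 10 + 9 = 19; 19 > 17  OK
(5) gcd(1, 15) = 1  OK
(6) gcd(1, 10) = 1  OK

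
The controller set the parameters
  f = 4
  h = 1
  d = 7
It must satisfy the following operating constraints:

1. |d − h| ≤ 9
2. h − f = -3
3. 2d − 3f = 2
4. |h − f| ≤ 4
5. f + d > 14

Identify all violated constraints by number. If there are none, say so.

1. |7 − 1| = 6; 6 ≤ 9 — satisfied.
2. h − f = 1 − 4 = -3 — satisfied.
3. 2d − 3f = 2(7) − 3(4) = 2 — satisfied.
4. |1 − 4| = 3; 3 ≤ 4 — satisfied.
5. f + d = 4 + 7 = 11; 11 ≤ 14, bound 14 not met — violated.

Violated: 5.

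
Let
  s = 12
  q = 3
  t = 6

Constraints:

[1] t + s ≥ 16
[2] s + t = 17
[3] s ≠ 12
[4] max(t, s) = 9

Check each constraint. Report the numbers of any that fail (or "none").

[1] t + s = 6 + 12 = 18; 18 ≥ 16 — holds.
[2] s + t = 12 + 6 = 18, not 17 — fails.
[3] s = 12, but 12 is required to differ — fails.
[4] max(6, 12) = 12, not 9 — fails.

Violated: 2, 3, and 4.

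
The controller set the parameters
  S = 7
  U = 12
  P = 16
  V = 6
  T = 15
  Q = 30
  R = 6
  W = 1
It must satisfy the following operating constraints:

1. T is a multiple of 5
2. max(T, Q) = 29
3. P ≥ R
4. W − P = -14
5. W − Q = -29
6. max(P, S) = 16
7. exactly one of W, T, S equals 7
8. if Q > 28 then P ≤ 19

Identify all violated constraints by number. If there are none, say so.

Constraints 2 and 4 are violated.

1. 15 / 5 = 3, so 5 divides 15 — holds.
2. max(15, 30) = 30, not 29 — fails.
3. P = 16, R = 6; 16 ≥ 6 — holds.
4. W − P = 1 − 16 = -15, not -14 — fails.
5. W − Q = 1 − 30 = -29 — holds.
6. max(16, 7) = 16 — holds.
7. W=1, T=15, S=7; 1 of them equals 7 — holds.
8. Q = 30 > 28, so we need P ≤ 19; P = 16 ≤ 19 — holds.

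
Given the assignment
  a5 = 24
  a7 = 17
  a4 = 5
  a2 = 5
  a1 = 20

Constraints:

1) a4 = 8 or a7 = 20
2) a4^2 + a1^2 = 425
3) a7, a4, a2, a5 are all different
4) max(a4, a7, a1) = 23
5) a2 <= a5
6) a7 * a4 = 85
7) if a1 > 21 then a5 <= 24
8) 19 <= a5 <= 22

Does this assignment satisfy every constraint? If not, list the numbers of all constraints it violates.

No — constraints 1, 3, 4, and 8 are not satisfied.

1) a4 = 5 ≠ 8 and a7 = 17 ≠ 20; both disjuncts false — violated.
2) a4^2 + a1^2 = 5^2 + 20^2 = 25 + 400 = 425 — OK.
3) a4 = a2 = 5, not all different — violated.
4) max(5, 17, 20) = 20, not 23 — violated.
5) a2 = 5, a5 = 24; 5 ≤ 24 — OK.
6) a7 * a4 = 17 * 5 = 85 — OK.
7) a1 = 20, not > 21; antecedent false, conditional vacuously true — OK.
8) a5 = 24 is outside [19, 22] — violated.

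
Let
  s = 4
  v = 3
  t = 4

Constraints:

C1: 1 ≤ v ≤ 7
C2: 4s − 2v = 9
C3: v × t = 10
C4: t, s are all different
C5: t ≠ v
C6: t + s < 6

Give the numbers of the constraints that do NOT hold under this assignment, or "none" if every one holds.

C1: v = 3 lies in [1, 7]  yes
C2: 4s − 2v = 4(4) − 2(3) = 10, not 9  no
C3: v × t = 3 × 4 = 12, not 10  no
C4: t = s = 4, not all different  no
C5: t = 4, v = 3; distinct  yes
C6: t + s = 4 + 4 = 8; 8 ≥ 6, bound 6 not met  no

Violated: 2, 3, 4, 6.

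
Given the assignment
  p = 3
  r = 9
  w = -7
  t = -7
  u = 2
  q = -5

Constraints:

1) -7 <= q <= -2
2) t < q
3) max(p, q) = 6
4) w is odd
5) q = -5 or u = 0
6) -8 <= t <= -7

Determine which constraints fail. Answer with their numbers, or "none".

No — constraint 3 is not satisfied.

1) q = -5 lies in [-7, -2] — holds.
2) t = -7, q = -5; -7 < -5 — holds.
3) max(3, -5) = 3, not 6 — does not hold.
4) w = -7 is odd — holds.
5) q = -5 = -5 (first disjunct) — holds.
6) t = -7 lies in [-8, -7] — holds.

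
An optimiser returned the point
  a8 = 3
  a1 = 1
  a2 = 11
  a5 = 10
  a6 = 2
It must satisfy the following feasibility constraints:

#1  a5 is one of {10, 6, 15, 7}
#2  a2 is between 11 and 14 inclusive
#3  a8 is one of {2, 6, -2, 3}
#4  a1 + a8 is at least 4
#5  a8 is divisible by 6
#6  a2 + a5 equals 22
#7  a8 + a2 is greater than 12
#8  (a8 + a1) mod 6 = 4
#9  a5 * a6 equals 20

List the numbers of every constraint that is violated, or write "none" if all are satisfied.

Violated: 5, 6.

#1 a5 = 10 is in {10, 6, 15, 7} — OK.
#2 a2 = 11 lies in [11, 14] — OK.
#3 a8 = 3 is in {2, 6, -2, 3} — OK.
#4 a1 + a8 = 1 + 3 = 4; 4 ≥ 4 — OK.
#5 3 = 6*0 + 3, so 6 does not divide 3 — violated.
#6 a2 + a5 = 11 + 10 = 21, not 22 — violated.
#7 a8 + a2 = 3 + 11 = 14; 14 > 12 — OK.
#8 a8 + a1 = 4; 4 mod 6 = 4 — OK.
#9 a5 * a6 = 10 * 2 = 20 — OK.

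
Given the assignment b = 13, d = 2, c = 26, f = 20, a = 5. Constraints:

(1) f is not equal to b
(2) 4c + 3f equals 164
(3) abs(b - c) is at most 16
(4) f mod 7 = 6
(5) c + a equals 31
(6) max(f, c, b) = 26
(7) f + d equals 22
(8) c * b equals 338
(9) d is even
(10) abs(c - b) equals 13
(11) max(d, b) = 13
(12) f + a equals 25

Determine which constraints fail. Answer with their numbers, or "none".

(1) f = 20, b = 13; distinct — satisfied.
(2) 4c + 3f = 4(26) + 3(20) = 164 — satisfied.
(3) abs(13 - 26) = 13; 13 ≤ 16 — satisfied.
(4) 20 mod 7 = 6 — satisfied.
(5) c + a = 26 + 5 = 31 — satisfied.
(6) max(20, 26, 13) = 26 — satisfied.
(7) f + d = 20 + 2 = 22 — satisfied.
(8) c * b = 26 * 13 = 338 — satisfied.
(9) d = 2 is even — satisfied.
(10) abs(26 - 13) = 13 — satisfied.
(11) max(2, 13) = 13 — satisfied.
(12) f + a = 20 + 5 = 25 — satisfied.

Yes — all constraints hold.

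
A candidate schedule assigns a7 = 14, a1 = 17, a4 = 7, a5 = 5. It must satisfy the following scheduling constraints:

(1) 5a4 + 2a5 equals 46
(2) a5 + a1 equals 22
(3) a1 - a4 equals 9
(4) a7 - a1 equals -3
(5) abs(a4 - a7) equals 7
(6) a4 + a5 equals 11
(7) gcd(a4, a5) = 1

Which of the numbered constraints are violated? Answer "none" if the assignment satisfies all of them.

No — constraints 1, 3, and 6 are not satisfied.

(1) 5a4 + 2a5 = 5(7) + 2(5) = 45, not 46 — does not hold.
(2) a5 + a1 = 5 + 17 = 22 — holds.
(3) a1 - a4 = 17 - 7 = 10, not 9 — does not hold.
(4) a7 - a1 = 14 - 17 = -3 — holds.
(5) abs(7 - 14) = 7 — holds.
(6) a4 + a5 = 7 + 5 = 12, not 11 — does not hold.
(7) gcd(7, 5) = 1 — holds.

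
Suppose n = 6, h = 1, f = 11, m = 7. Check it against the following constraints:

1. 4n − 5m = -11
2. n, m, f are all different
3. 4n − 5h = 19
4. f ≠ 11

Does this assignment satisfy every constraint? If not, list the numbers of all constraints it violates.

1. 4n − 5m = 4(6) − 5(7) = -11 — OK.
2. values 6, 7, 11 are pairwise distinct — OK.
3. 4n − 5h = 4(6) − 5(1) = 19 — OK.
4. f = 11, but 11 is required to differ — violated.

Constraint 4 is violated.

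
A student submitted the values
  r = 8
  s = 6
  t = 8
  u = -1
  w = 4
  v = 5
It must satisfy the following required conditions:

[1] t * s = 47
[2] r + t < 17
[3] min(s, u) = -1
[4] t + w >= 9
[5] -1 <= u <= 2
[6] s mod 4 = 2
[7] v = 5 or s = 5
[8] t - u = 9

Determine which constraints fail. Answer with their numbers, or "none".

Constraint 1 is violated.

[1] t * s = 8 * 6 = 48, not 47 — does not hold.
[2] r + t = 8 + 8 = 16; 16 < 17 — holds.
[3] min(6, -1) = -1 — holds.
[4] t + w = 8 + 4 = 12; 12 ≥ 9 — holds.
[5] u = -1 lies in [-1, 2] — holds.
[6] 6 mod 4 = 2 — holds.
[7] v = 5 = 5 (first disjunct) — holds.
[8] t - u = 8 - (-1) = 9 — holds.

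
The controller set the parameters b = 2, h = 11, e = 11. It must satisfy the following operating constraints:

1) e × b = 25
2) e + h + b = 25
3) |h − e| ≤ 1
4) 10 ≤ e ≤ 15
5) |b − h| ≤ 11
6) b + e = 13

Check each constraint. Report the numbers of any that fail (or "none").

1) e × b = 11 × 2 = 22, not 25  no
2) e + h + b = 11 + 11 + 2 = 24, not 25  no
3) |11 − 11| = 0; 0 ≤ 1  yes
4) e = 11 lies in [10, 15]  yes
5) |2 − 11| = 9; 9 ≤ 11  yes
6) b + e = 2 + 11 = 13  yes

The assignment fails constraints 1 and 2.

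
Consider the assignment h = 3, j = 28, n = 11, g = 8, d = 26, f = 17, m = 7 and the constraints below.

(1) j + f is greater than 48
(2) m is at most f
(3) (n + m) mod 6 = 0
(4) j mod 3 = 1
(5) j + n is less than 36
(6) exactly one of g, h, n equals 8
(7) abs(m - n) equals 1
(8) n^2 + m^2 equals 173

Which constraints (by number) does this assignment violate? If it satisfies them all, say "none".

Constraints 1, 5, 7, and 8 do not hold.

(1) j + f = 28 + 17 = 45; 45 ≤ 48, bound 48 not met — violated.
(2) m = 7, f = 17; 7 ≤ 17 — satisfied.
(3) n + m = 18; 18 mod 6 = 0 — satisfied.
(4) 28 mod 3 = 1 — satisfied.
(5) j + n = 28 + 11 = 39; 39 ≥ 36, bound 36 not met — violated.
(6) g=8, h=3, n=11; 1 of them equals 8 — satisfied.
(7) abs(7 - 11) = 4, not 1 — violated.
(8) n^2 + m^2 = 11^2 + 7^2 = 121 + 49 = 170, not 173 — violated.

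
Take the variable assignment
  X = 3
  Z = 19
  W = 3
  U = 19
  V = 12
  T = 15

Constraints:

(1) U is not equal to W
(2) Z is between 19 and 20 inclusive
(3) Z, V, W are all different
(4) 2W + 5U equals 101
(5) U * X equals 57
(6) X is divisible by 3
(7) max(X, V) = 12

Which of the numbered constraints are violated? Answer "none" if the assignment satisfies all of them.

(1) U = 19, W = 3; distinct — holds.
(2) Z = 19 lies in [19, 20] — holds.
(3) values 19, 12, 3 are pairwise distinct — holds.
(4) 2W + 5U = 2(3) + 5(19) = 101 — holds.
(5) U * X = 19 * 3 = 57 — holds.
(6) 3 / 3 = 1, so 3 divides 3 — holds.
(7) max(3, 12) = 12 — holds.

No violations.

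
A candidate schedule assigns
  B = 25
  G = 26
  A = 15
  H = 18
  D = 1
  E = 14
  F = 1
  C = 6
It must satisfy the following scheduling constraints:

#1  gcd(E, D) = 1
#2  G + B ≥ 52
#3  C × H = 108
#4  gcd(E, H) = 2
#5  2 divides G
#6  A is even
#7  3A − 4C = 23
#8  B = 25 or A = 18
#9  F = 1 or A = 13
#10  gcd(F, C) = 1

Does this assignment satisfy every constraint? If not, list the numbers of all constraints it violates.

Constraints 2, 6, and 7 are violated.

#1 gcd(14, 1) = 1 — holds.
#2 G + B = 26 + 25 = 51; 51 < 52, bound 52 not met — does not hold.
#3 C × H = 6 × 18 = 108 — holds.
#4 gcd(14, 18) = 2 — holds.
#5 26 / 2 = 13, so 2 divides 26 — holds.
#6 A = 15 is odd — does not hold.
#7 3A − 4C = 3(15) − 4(6) = 21, not 23 — does not hold.
#8 B = 25 = 25 (first disjunct) — holds.
#9 F = 1 = 1 (first disjunct) — holds.
#10 gcd(1, 6) = 1 — holds.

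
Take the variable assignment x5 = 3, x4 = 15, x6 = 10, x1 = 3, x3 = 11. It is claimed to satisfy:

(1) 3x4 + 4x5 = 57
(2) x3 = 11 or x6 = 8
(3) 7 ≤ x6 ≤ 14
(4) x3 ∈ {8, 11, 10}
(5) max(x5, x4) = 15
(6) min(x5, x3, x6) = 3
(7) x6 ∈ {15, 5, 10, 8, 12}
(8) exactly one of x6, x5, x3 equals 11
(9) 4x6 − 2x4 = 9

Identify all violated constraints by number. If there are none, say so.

(1) 3x4 + 4x5 = 3(15) + 4(3) = 57  yes
(2) x3 = 11 = 11 (first disjunct)  yes
(3) x6 = 10 lies in [7, 14]  yes
(4) x3 = 11 is in {8, 11, 10}  yes
(5) max(3, 15) = 15  yes
(6) min(3, 11, 10) = 3  yes
(7) x6 = 10 is in {15, 5, 10, 8, 12}  yes
(8) x6=10, x5=3, x3=11; 1 of them equals 11  yes
(9) 4x6 − 2x4 = 4(10) − 2(15) = 10, not 9  no

Violated: 9.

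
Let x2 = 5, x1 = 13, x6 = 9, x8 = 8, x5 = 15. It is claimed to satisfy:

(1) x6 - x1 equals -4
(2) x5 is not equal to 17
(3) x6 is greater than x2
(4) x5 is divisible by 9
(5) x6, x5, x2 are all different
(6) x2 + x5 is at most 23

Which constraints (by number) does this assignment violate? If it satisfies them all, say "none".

(1) x6 - x1 = 9 - 13 = -4  yes
(2) x5 = 15, and 15 ≠ 17  yes
(3) x6 = 9, x2 = 5; 9 > 5  yes
(4) 15 = 9*1 + 6, so 9 does not divide 15  no
(5) values 9, 15, 5 are pairwise distinct  yes
(6) x2 + x5 = 5 + 15 = 20; 20 ≤ 23  yes

Constraint 4 does not hold.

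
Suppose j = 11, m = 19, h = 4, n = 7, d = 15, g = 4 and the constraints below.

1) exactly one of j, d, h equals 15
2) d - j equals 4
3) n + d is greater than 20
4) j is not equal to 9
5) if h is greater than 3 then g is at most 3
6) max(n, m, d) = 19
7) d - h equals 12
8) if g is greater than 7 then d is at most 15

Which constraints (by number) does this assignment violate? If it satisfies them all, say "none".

Violated: 5 and 7.

1) j=11, d=15, h=4; 1 of them equals 15 — holds.
2) d - j = 15 - 11 = 4 — holds.
3) n + d = 7 + 15 = 22; 22 > 20 — holds.
4) j = 11, and 11 ≠ 9 — holds.
5) h = 4 > 3, so we need g ≤ 3; but g = 4 > 3 — does not hold.
6) max(7, 19, 15) = 19 — holds.
7) d - h = 15 - 4 = 11, not 12 — does not hold.
8) g = 4, not > 7; antecedent false, conditional vacuously true — holds.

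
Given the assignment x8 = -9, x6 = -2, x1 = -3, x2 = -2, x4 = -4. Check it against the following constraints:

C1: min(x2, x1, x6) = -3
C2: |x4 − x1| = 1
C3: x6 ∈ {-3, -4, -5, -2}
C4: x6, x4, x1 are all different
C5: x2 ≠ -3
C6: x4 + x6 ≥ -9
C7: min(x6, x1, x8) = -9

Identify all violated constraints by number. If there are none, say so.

C1: min(-2, -3, -2) = -3  true
C2: |-4 − (-3)| = 1  true
C3: x6 = -2 is in {-3, -4, -5, -2}  true
C4: values -2, -4, -3 are pairwise distinct  true
C5: x2 = -2, and -2 ≠ -3  true
C6: x4 + x6 = -4 + (-2) = -6; -6 ≥ -9  true
C7: min(-2, -3, -9) = -9  true

The assignment satisfies every constraint.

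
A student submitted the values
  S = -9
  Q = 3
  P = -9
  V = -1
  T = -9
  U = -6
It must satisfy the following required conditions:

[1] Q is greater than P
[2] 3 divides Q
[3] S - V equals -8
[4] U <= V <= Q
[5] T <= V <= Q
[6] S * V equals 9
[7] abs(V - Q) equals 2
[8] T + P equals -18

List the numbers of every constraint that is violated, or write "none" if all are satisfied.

Violated: 7.

[1] Q = 3, P = -9; 3 > -9  OK
[2] 3 / 3 = 1, so 3 divides 3  OK
[3] S - V = -9 - (-1) = -8  OK
[4] values -6 <= -1 <= 3  OK
[5] values -9 <= -1 <= 3  OK
[6] S * V = -9 * (-1) = 9  OK
[7] abs(-1 - 3) = 4, not 2  FAIL
[8] T + P = -9 + (-9) = -18  OK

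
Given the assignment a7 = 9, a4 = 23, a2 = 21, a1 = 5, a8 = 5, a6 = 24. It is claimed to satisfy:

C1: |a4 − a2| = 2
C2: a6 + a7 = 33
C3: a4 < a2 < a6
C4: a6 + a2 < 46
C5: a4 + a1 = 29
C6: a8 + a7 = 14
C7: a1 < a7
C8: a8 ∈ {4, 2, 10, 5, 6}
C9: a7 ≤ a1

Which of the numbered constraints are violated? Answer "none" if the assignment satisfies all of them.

C1: |23 − 21| = 2  ✓
C2: a6 + a7 = 24 + 9 = 33  ✓
C3: values 23, 21, 24; a4 = 23 is not < a2 = 21  ✗
C4: a6 + a2 = 24 + 21 = 45; 45 < 46  ✓
C5: a4 + a1 = 23 + 5 = 28, not 29  ✗
C6: a8 + a7 = 5 + 9 = 14  ✓
C7: a1 = 5, a7 = 9; 5 < 9  ✓
C8: a8 = 5 is in {4, 2, 10, 5, 6}  ✓
C9: a7 = 9, a1 = 5; 9 > 5 (want ≤)  ✗

Constraints 3, 5, 9 do not hold.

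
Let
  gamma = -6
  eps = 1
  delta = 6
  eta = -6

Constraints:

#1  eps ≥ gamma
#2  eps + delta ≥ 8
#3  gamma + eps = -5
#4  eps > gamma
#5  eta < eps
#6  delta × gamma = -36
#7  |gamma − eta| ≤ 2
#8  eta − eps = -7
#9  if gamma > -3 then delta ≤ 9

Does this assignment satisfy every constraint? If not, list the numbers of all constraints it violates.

Constraint 2 is violated.

#1 eps = 1, gamma = -6; 1 ≥ -6  holds
#2 eps + delta = 1 + 6 = 7; 7 < 8, bound 8 not met  fails
#3 gamma + eps = -6 + 1 = -5  holds
#4 eps = 1, gamma = -6; 1 > -6  holds
#5 eta = -6, eps = 1; -6 < 1  holds
#6 delta × gamma = 6 × (-6) = -36  holds
#7 |-6 − (-6)| = 0; 0 ≤ 2  holds
#8 eta − eps = -6 − 1 = -7  holds
#9 gamma = -6, not > -3; antecedent false, conditional vacuously true  holds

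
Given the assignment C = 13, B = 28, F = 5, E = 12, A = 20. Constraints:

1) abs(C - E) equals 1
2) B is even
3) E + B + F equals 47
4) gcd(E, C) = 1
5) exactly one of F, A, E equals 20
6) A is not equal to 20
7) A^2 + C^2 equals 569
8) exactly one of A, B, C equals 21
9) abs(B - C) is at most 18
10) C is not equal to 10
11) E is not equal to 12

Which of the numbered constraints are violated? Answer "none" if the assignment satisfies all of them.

1) abs(13 - 12) = 1  yes
2) B = 28 is even  yes
3) E + B + F = 12 + 28 + 5 = 45, not 47  no
4) gcd(12, 13) = 1  yes
5) F=5, A=20, E=12; 1 of them equals 20  yes
6) A = 20, but 20 is required to differ  no
7) A^2 + C^2 = 20^2 + 13^2 = 400 + 169 = 569  yes
8) A=20, B=28, C=13; 0 of them equal 21, not exactly one  no
9) abs(28 - 13) = 15; 15 ≤ 18  yes
10) C = 13, and 13 ≠ 10  yes
11) E = 12, but 12 is required to differ  no

No — constraints 3, 6, 8, 11 are not satisfied.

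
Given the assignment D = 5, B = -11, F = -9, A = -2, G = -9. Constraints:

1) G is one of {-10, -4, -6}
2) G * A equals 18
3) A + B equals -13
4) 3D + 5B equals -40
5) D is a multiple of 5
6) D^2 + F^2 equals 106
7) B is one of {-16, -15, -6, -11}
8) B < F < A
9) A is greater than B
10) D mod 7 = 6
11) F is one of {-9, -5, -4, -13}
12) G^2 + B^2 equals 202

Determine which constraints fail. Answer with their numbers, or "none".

1) G = -9 is not in {-10, -4, -6}  ✘
2) G * A = -9 * (-2) = 18  ✔
3) A + B = -2 + (-11) = -13  ✔
4) 3D + 5B = 3(5) + 5(-11) = -40  ✔
5) 5 / 5 = 1, so 5 divides 5  ✔
6) D^2 + F^2 = 5^2 + (-9)^2 = 25 + 81 = 106  ✔
7) B = -11 is in {-16, -15, -6, -11}  ✔
8) values -11 < -9 < -2  ✔
9) A = -2, B = -11; -2 > -11  ✔
10) 5 mod 7 = 5, not 6  ✘
11) F = -9 is in {-9, -5, -4, -13}  ✔
12) G^2 + B^2 = (-9)^2 + (-11)^2 = 81 + 121 = 202  ✔

The assignment fails constraints 1 and 10.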